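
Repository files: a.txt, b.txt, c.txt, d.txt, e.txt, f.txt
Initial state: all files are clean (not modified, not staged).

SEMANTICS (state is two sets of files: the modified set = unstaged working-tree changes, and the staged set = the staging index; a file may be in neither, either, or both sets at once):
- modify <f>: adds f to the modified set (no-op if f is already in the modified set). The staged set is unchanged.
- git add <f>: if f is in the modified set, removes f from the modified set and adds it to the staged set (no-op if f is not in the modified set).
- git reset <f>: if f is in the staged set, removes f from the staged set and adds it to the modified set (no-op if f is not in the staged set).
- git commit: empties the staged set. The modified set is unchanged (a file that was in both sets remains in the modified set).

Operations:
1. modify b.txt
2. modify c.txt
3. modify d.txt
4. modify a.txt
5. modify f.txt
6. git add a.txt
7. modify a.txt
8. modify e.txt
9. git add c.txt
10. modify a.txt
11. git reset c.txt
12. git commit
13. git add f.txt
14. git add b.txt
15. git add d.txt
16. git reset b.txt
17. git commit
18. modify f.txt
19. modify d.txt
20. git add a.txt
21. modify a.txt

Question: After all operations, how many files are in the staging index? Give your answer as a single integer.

After op 1 (modify b.txt): modified={b.txt} staged={none}
After op 2 (modify c.txt): modified={b.txt, c.txt} staged={none}
After op 3 (modify d.txt): modified={b.txt, c.txt, d.txt} staged={none}
After op 4 (modify a.txt): modified={a.txt, b.txt, c.txt, d.txt} staged={none}
After op 5 (modify f.txt): modified={a.txt, b.txt, c.txt, d.txt, f.txt} staged={none}
After op 6 (git add a.txt): modified={b.txt, c.txt, d.txt, f.txt} staged={a.txt}
After op 7 (modify a.txt): modified={a.txt, b.txt, c.txt, d.txt, f.txt} staged={a.txt}
After op 8 (modify e.txt): modified={a.txt, b.txt, c.txt, d.txt, e.txt, f.txt} staged={a.txt}
After op 9 (git add c.txt): modified={a.txt, b.txt, d.txt, e.txt, f.txt} staged={a.txt, c.txt}
After op 10 (modify a.txt): modified={a.txt, b.txt, d.txt, e.txt, f.txt} staged={a.txt, c.txt}
After op 11 (git reset c.txt): modified={a.txt, b.txt, c.txt, d.txt, e.txt, f.txt} staged={a.txt}
After op 12 (git commit): modified={a.txt, b.txt, c.txt, d.txt, e.txt, f.txt} staged={none}
After op 13 (git add f.txt): modified={a.txt, b.txt, c.txt, d.txt, e.txt} staged={f.txt}
After op 14 (git add b.txt): modified={a.txt, c.txt, d.txt, e.txt} staged={b.txt, f.txt}
After op 15 (git add d.txt): modified={a.txt, c.txt, e.txt} staged={b.txt, d.txt, f.txt}
After op 16 (git reset b.txt): modified={a.txt, b.txt, c.txt, e.txt} staged={d.txt, f.txt}
After op 17 (git commit): modified={a.txt, b.txt, c.txt, e.txt} staged={none}
After op 18 (modify f.txt): modified={a.txt, b.txt, c.txt, e.txt, f.txt} staged={none}
After op 19 (modify d.txt): modified={a.txt, b.txt, c.txt, d.txt, e.txt, f.txt} staged={none}
After op 20 (git add a.txt): modified={b.txt, c.txt, d.txt, e.txt, f.txt} staged={a.txt}
After op 21 (modify a.txt): modified={a.txt, b.txt, c.txt, d.txt, e.txt, f.txt} staged={a.txt}
Final staged set: {a.txt} -> count=1

Answer: 1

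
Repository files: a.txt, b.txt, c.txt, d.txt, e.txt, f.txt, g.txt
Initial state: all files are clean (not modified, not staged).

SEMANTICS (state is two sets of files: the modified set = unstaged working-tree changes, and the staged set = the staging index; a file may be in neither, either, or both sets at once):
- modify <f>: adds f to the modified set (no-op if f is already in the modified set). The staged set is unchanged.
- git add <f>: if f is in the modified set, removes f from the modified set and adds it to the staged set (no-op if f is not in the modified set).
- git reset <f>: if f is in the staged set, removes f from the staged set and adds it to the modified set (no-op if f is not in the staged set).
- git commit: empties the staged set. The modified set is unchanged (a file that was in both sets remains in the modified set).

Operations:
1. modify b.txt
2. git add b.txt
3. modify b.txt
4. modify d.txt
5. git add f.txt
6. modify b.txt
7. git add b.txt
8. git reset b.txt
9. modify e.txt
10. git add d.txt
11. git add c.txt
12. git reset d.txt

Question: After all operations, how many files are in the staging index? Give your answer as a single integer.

Answer: 0

Derivation:
After op 1 (modify b.txt): modified={b.txt} staged={none}
After op 2 (git add b.txt): modified={none} staged={b.txt}
After op 3 (modify b.txt): modified={b.txt} staged={b.txt}
After op 4 (modify d.txt): modified={b.txt, d.txt} staged={b.txt}
After op 5 (git add f.txt): modified={b.txt, d.txt} staged={b.txt}
After op 6 (modify b.txt): modified={b.txt, d.txt} staged={b.txt}
After op 7 (git add b.txt): modified={d.txt} staged={b.txt}
After op 8 (git reset b.txt): modified={b.txt, d.txt} staged={none}
After op 9 (modify e.txt): modified={b.txt, d.txt, e.txt} staged={none}
After op 10 (git add d.txt): modified={b.txt, e.txt} staged={d.txt}
After op 11 (git add c.txt): modified={b.txt, e.txt} staged={d.txt}
After op 12 (git reset d.txt): modified={b.txt, d.txt, e.txt} staged={none}
Final staged set: {none} -> count=0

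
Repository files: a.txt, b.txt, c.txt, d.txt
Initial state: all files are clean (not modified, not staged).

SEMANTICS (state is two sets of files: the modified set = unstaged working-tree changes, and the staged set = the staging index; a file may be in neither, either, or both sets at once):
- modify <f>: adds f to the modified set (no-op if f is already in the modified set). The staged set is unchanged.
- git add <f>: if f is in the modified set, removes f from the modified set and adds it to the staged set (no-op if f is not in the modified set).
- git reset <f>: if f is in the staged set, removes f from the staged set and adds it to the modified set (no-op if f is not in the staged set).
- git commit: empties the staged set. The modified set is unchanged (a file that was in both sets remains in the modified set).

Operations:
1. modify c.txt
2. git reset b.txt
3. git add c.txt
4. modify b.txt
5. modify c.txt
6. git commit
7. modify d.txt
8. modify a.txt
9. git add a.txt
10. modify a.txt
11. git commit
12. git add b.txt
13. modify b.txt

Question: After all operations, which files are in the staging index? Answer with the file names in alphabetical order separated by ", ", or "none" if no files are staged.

After op 1 (modify c.txt): modified={c.txt} staged={none}
After op 2 (git reset b.txt): modified={c.txt} staged={none}
After op 3 (git add c.txt): modified={none} staged={c.txt}
After op 4 (modify b.txt): modified={b.txt} staged={c.txt}
After op 5 (modify c.txt): modified={b.txt, c.txt} staged={c.txt}
After op 6 (git commit): modified={b.txt, c.txt} staged={none}
After op 7 (modify d.txt): modified={b.txt, c.txt, d.txt} staged={none}
After op 8 (modify a.txt): modified={a.txt, b.txt, c.txt, d.txt} staged={none}
After op 9 (git add a.txt): modified={b.txt, c.txt, d.txt} staged={a.txt}
After op 10 (modify a.txt): modified={a.txt, b.txt, c.txt, d.txt} staged={a.txt}
After op 11 (git commit): modified={a.txt, b.txt, c.txt, d.txt} staged={none}
After op 12 (git add b.txt): modified={a.txt, c.txt, d.txt} staged={b.txt}
After op 13 (modify b.txt): modified={a.txt, b.txt, c.txt, d.txt} staged={b.txt}

Answer: b.txt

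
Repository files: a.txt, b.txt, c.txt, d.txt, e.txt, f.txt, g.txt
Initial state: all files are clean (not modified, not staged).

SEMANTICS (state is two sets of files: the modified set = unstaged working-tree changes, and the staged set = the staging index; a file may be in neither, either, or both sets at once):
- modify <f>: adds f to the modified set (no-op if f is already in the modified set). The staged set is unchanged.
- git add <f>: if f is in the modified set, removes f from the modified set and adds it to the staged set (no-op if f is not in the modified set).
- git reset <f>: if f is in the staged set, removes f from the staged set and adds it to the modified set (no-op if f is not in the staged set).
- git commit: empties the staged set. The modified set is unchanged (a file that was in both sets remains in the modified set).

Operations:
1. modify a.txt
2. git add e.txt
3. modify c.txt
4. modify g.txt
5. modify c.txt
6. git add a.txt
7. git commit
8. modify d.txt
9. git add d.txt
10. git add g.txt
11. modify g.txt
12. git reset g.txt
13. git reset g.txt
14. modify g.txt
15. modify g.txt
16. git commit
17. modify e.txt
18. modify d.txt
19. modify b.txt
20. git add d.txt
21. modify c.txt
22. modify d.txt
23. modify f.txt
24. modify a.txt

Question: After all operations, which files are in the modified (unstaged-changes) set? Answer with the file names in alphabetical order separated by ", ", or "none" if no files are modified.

Answer: a.txt, b.txt, c.txt, d.txt, e.txt, f.txt, g.txt

Derivation:
After op 1 (modify a.txt): modified={a.txt} staged={none}
After op 2 (git add e.txt): modified={a.txt} staged={none}
After op 3 (modify c.txt): modified={a.txt, c.txt} staged={none}
After op 4 (modify g.txt): modified={a.txt, c.txt, g.txt} staged={none}
After op 5 (modify c.txt): modified={a.txt, c.txt, g.txt} staged={none}
After op 6 (git add a.txt): modified={c.txt, g.txt} staged={a.txt}
After op 7 (git commit): modified={c.txt, g.txt} staged={none}
After op 8 (modify d.txt): modified={c.txt, d.txt, g.txt} staged={none}
After op 9 (git add d.txt): modified={c.txt, g.txt} staged={d.txt}
After op 10 (git add g.txt): modified={c.txt} staged={d.txt, g.txt}
After op 11 (modify g.txt): modified={c.txt, g.txt} staged={d.txt, g.txt}
After op 12 (git reset g.txt): modified={c.txt, g.txt} staged={d.txt}
After op 13 (git reset g.txt): modified={c.txt, g.txt} staged={d.txt}
After op 14 (modify g.txt): modified={c.txt, g.txt} staged={d.txt}
After op 15 (modify g.txt): modified={c.txt, g.txt} staged={d.txt}
After op 16 (git commit): modified={c.txt, g.txt} staged={none}
After op 17 (modify e.txt): modified={c.txt, e.txt, g.txt} staged={none}
After op 18 (modify d.txt): modified={c.txt, d.txt, e.txt, g.txt} staged={none}
After op 19 (modify b.txt): modified={b.txt, c.txt, d.txt, e.txt, g.txt} staged={none}
After op 20 (git add d.txt): modified={b.txt, c.txt, e.txt, g.txt} staged={d.txt}
After op 21 (modify c.txt): modified={b.txt, c.txt, e.txt, g.txt} staged={d.txt}
After op 22 (modify d.txt): modified={b.txt, c.txt, d.txt, e.txt, g.txt} staged={d.txt}
After op 23 (modify f.txt): modified={b.txt, c.txt, d.txt, e.txt, f.txt, g.txt} staged={d.txt}
After op 24 (modify a.txt): modified={a.txt, b.txt, c.txt, d.txt, e.txt, f.txt, g.txt} staged={d.txt}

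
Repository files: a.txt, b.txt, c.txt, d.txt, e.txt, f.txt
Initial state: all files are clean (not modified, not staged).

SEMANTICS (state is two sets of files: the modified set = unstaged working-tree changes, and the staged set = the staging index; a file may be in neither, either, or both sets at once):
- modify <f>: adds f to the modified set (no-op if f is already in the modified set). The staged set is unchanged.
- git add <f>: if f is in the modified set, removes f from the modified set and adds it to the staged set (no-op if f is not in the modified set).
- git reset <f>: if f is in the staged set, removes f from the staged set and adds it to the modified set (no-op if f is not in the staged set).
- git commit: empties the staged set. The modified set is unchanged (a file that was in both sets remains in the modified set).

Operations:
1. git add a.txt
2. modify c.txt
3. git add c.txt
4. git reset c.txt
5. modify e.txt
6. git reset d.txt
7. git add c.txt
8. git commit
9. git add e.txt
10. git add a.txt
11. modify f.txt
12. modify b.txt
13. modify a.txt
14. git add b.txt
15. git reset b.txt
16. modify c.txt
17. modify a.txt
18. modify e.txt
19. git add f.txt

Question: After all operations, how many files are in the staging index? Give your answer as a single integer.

After op 1 (git add a.txt): modified={none} staged={none}
After op 2 (modify c.txt): modified={c.txt} staged={none}
After op 3 (git add c.txt): modified={none} staged={c.txt}
After op 4 (git reset c.txt): modified={c.txt} staged={none}
After op 5 (modify e.txt): modified={c.txt, e.txt} staged={none}
After op 6 (git reset d.txt): modified={c.txt, e.txt} staged={none}
After op 7 (git add c.txt): modified={e.txt} staged={c.txt}
After op 8 (git commit): modified={e.txt} staged={none}
After op 9 (git add e.txt): modified={none} staged={e.txt}
After op 10 (git add a.txt): modified={none} staged={e.txt}
After op 11 (modify f.txt): modified={f.txt} staged={e.txt}
After op 12 (modify b.txt): modified={b.txt, f.txt} staged={e.txt}
After op 13 (modify a.txt): modified={a.txt, b.txt, f.txt} staged={e.txt}
After op 14 (git add b.txt): modified={a.txt, f.txt} staged={b.txt, e.txt}
After op 15 (git reset b.txt): modified={a.txt, b.txt, f.txt} staged={e.txt}
After op 16 (modify c.txt): modified={a.txt, b.txt, c.txt, f.txt} staged={e.txt}
After op 17 (modify a.txt): modified={a.txt, b.txt, c.txt, f.txt} staged={e.txt}
After op 18 (modify e.txt): modified={a.txt, b.txt, c.txt, e.txt, f.txt} staged={e.txt}
After op 19 (git add f.txt): modified={a.txt, b.txt, c.txt, e.txt} staged={e.txt, f.txt}
Final staged set: {e.txt, f.txt} -> count=2

Answer: 2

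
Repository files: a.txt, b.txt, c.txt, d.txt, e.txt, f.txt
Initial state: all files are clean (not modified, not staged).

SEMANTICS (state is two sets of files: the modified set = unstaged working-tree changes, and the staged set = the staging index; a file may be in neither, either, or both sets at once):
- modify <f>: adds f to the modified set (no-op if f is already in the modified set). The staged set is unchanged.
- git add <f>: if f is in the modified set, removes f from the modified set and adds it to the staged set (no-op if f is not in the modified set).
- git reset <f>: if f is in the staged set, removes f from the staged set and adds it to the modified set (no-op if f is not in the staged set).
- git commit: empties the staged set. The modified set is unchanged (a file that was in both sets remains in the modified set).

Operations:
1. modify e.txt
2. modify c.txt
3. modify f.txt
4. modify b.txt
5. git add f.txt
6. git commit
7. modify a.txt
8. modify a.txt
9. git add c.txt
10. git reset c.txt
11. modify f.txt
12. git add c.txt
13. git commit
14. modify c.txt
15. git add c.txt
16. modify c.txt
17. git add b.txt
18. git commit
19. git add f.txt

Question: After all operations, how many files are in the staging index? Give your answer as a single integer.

After op 1 (modify e.txt): modified={e.txt} staged={none}
After op 2 (modify c.txt): modified={c.txt, e.txt} staged={none}
After op 3 (modify f.txt): modified={c.txt, e.txt, f.txt} staged={none}
After op 4 (modify b.txt): modified={b.txt, c.txt, e.txt, f.txt} staged={none}
After op 5 (git add f.txt): modified={b.txt, c.txt, e.txt} staged={f.txt}
After op 6 (git commit): modified={b.txt, c.txt, e.txt} staged={none}
After op 7 (modify a.txt): modified={a.txt, b.txt, c.txt, e.txt} staged={none}
After op 8 (modify a.txt): modified={a.txt, b.txt, c.txt, e.txt} staged={none}
After op 9 (git add c.txt): modified={a.txt, b.txt, e.txt} staged={c.txt}
After op 10 (git reset c.txt): modified={a.txt, b.txt, c.txt, e.txt} staged={none}
After op 11 (modify f.txt): modified={a.txt, b.txt, c.txt, e.txt, f.txt} staged={none}
After op 12 (git add c.txt): modified={a.txt, b.txt, e.txt, f.txt} staged={c.txt}
After op 13 (git commit): modified={a.txt, b.txt, e.txt, f.txt} staged={none}
After op 14 (modify c.txt): modified={a.txt, b.txt, c.txt, e.txt, f.txt} staged={none}
After op 15 (git add c.txt): modified={a.txt, b.txt, e.txt, f.txt} staged={c.txt}
After op 16 (modify c.txt): modified={a.txt, b.txt, c.txt, e.txt, f.txt} staged={c.txt}
After op 17 (git add b.txt): modified={a.txt, c.txt, e.txt, f.txt} staged={b.txt, c.txt}
After op 18 (git commit): modified={a.txt, c.txt, e.txt, f.txt} staged={none}
After op 19 (git add f.txt): modified={a.txt, c.txt, e.txt} staged={f.txt}
Final staged set: {f.txt} -> count=1

Answer: 1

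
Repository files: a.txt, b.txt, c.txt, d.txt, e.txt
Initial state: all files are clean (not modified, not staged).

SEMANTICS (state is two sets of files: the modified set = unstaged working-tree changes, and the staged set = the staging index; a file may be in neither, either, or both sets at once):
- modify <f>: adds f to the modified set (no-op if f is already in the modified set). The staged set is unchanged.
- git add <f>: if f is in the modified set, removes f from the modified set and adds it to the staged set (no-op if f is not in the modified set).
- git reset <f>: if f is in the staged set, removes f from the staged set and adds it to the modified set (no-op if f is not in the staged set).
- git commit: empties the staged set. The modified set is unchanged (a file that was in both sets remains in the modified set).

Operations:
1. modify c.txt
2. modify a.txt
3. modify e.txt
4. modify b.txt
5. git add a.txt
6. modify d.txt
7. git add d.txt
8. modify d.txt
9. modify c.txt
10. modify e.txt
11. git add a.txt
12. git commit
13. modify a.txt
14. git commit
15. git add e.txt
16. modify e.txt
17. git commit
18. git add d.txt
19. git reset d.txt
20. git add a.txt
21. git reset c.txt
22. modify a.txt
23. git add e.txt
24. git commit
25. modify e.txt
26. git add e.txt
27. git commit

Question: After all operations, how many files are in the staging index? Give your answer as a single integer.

Answer: 0

Derivation:
After op 1 (modify c.txt): modified={c.txt} staged={none}
After op 2 (modify a.txt): modified={a.txt, c.txt} staged={none}
After op 3 (modify e.txt): modified={a.txt, c.txt, e.txt} staged={none}
After op 4 (modify b.txt): modified={a.txt, b.txt, c.txt, e.txt} staged={none}
After op 5 (git add a.txt): modified={b.txt, c.txt, e.txt} staged={a.txt}
After op 6 (modify d.txt): modified={b.txt, c.txt, d.txt, e.txt} staged={a.txt}
After op 7 (git add d.txt): modified={b.txt, c.txt, e.txt} staged={a.txt, d.txt}
After op 8 (modify d.txt): modified={b.txt, c.txt, d.txt, e.txt} staged={a.txt, d.txt}
After op 9 (modify c.txt): modified={b.txt, c.txt, d.txt, e.txt} staged={a.txt, d.txt}
After op 10 (modify e.txt): modified={b.txt, c.txt, d.txt, e.txt} staged={a.txt, d.txt}
After op 11 (git add a.txt): modified={b.txt, c.txt, d.txt, e.txt} staged={a.txt, d.txt}
After op 12 (git commit): modified={b.txt, c.txt, d.txt, e.txt} staged={none}
After op 13 (modify a.txt): modified={a.txt, b.txt, c.txt, d.txt, e.txt} staged={none}
After op 14 (git commit): modified={a.txt, b.txt, c.txt, d.txt, e.txt} staged={none}
After op 15 (git add e.txt): modified={a.txt, b.txt, c.txt, d.txt} staged={e.txt}
After op 16 (modify e.txt): modified={a.txt, b.txt, c.txt, d.txt, e.txt} staged={e.txt}
After op 17 (git commit): modified={a.txt, b.txt, c.txt, d.txt, e.txt} staged={none}
After op 18 (git add d.txt): modified={a.txt, b.txt, c.txt, e.txt} staged={d.txt}
After op 19 (git reset d.txt): modified={a.txt, b.txt, c.txt, d.txt, e.txt} staged={none}
After op 20 (git add a.txt): modified={b.txt, c.txt, d.txt, e.txt} staged={a.txt}
After op 21 (git reset c.txt): modified={b.txt, c.txt, d.txt, e.txt} staged={a.txt}
After op 22 (modify a.txt): modified={a.txt, b.txt, c.txt, d.txt, e.txt} staged={a.txt}
After op 23 (git add e.txt): modified={a.txt, b.txt, c.txt, d.txt} staged={a.txt, e.txt}
After op 24 (git commit): modified={a.txt, b.txt, c.txt, d.txt} staged={none}
After op 25 (modify e.txt): modified={a.txt, b.txt, c.txt, d.txt, e.txt} staged={none}
After op 26 (git add e.txt): modified={a.txt, b.txt, c.txt, d.txt} staged={e.txt}
After op 27 (git commit): modified={a.txt, b.txt, c.txt, d.txt} staged={none}
Final staged set: {none} -> count=0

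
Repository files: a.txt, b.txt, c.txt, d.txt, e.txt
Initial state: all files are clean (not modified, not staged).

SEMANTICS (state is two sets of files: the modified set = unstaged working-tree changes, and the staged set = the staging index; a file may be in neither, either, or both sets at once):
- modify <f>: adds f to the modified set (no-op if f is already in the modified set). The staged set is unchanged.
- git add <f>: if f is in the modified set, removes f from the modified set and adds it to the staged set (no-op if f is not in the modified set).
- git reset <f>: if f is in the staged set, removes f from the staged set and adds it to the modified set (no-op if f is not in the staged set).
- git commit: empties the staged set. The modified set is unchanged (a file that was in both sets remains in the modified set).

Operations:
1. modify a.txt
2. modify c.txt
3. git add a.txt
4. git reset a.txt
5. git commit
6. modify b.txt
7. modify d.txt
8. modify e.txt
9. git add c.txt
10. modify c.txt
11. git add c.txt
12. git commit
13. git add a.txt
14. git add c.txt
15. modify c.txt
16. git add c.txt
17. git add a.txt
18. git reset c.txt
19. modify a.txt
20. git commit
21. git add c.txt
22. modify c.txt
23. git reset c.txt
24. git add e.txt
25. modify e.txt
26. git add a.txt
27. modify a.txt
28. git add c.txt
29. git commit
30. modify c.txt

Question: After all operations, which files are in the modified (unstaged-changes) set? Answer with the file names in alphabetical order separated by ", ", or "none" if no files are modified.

Answer: a.txt, b.txt, c.txt, d.txt, e.txt

Derivation:
After op 1 (modify a.txt): modified={a.txt} staged={none}
After op 2 (modify c.txt): modified={a.txt, c.txt} staged={none}
After op 3 (git add a.txt): modified={c.txt} staged={a.txt}
After op 4 (git reset a.txt): modified={a.txt, c.txt} staged={none}
After op 5 (git commit): modified={a.txt, c.txt} staged={none}
After op 6 (modify b.txt): modified={a.txt, b.txt, c.txt} staged={none}
After op 7 (modify d.txt): modified={a.txt, b.txt, c.txt, d.txt} staged={none}
After op 8 (modify e.txt): modified={a.txt, b.txt, c.txt, d.txt, e.txt} staged={none}
After op 9 (git add c.txt): modified={a.txt, b.txt, d.txt, e.txt} staged={c.txt}
After op 10 (modify c.txt): modified={a.txt, b.txt, c.txt, d.txt, e.txt} staged={c.txt}
After op 11 (git add c.txt): modified={a.txt, b.txt, d.txt, e.txt} staged={c.txt}
After op 12 (git commit): modified={a.txt, b.txt, d.txt, e.txt} staged={none}
After op 13 (git add a.txt): modified={b.txt, d.txt, e.txt} staged={a.txt}
After op 14 (git add c.txt): modified={b.txt, d.txt, e.txt} staged={a.txt}
After op 15 (modify c.txt): modified={b.txt, c.txt, d.txt, e.txt} staged={a.txt}
After op 16 (git add c.txt): modified={b.txt, d.txt, e.txt} staged={a.txt, c.txt}
After op 17 (git add a.txt): modified={b.txt, d.txt, e.txt} staged={a.txt, c.txt}
After op 18 (git reset c.txt): modified={b.txt, c.txt, d.txt, e.txt} staged={a.txt}
After op 19 (modify a.txt): modified={a.txt, b.txt, c.txt, d.txt, e.txt} staged={a.txt}
After op 20 (git commit): modified={a.txt, b.txt, c.txt, d.txt, e.txt} staged={none}
After op 21 (git add c.txt): modified={a.txt, b.txt, d.txt, e.txt} staged={c.txt}
After op 22 (modify c.txt): modified={a.txt, b.txt, c.txt, d.txt, e.txt} staged={c.txt}
After op 23 (git reset c.txt): modified={a.txt, b.txt, c.txt, d.txt, e.txt} staged={none}
After op 24 (git add e.txt): modified={a.txt, b.txt, c.txt, d.txt} staged={e.txt}
After op 25 (modify e.txt): modified={a.txt, b.txt, c.txt, d.txt, e.txt} staged={e.txt}
After op 26 (git add a.txt): modified={b.txt, c.txt, d.txt, e.txt} staged={a.txt, e.txt}
After op 27 (modify a.txt): modified={a.txt, b.txt, c.txt, d.txt, e.txt} staged={a.txt, e.txt}
After op 28 (git add c.txt): modified={a.txt, b.txt, d.txt, e.txt} staged={a.txt, c.txt, e.txt}
After op 29 (git commit): modified={a.txt, b.txt, d.txt, e.txt} staged={none}
After op 30 (modify c.txt): modified={a.txt, b.txt, c.txt, d.txt, e.txt} staged={none}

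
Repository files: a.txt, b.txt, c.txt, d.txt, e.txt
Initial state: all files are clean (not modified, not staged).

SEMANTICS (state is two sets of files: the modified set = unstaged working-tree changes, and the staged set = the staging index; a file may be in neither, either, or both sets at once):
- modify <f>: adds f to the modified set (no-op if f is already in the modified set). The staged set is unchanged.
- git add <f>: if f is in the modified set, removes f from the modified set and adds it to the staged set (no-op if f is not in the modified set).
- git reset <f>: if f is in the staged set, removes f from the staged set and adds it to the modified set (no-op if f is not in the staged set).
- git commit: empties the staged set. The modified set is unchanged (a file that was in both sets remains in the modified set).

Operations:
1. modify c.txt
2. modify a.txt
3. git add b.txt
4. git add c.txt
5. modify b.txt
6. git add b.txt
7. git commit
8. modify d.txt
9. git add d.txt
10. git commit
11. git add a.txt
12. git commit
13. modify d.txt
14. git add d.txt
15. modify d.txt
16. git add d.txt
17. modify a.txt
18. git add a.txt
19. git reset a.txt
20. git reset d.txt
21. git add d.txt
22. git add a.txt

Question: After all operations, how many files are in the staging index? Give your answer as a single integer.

After op 1 (modify c.txt): modified={c.txt} staged={none}
After op 2 (modify a.txt): modified={a.txt, c.txt} staged={none}
After op 3 (git add b.txt): modified={a.txt, c.txt} staged={none}
After op 4 (git add c.txt): modified={a.txt} staged={c.txt}
After op 5 (modify b.txt): modified={a.txt, b.txt} staged={c.txt}
After op 6 (git add b.txt): modified={a.txt} staged={b.txt, c.txt}
After op 7 (git commit): modified={a.txt} staged={none}
After op 8 (modify d.txt): modified={a.txt, d.txt} staged={none}
After op 9 (git add d.txt): modified={a.txt} staged={d.txt}
After op 10 (git commit): modified={a.txt} staged={none}
After op 11 (git add a.txt): modified={none} staged={a.txt}
After op 12 (git commit): modified={none} staged={none}
After op 13 (modify d.txt): modified={d.txt} staged={none}
After op 14 (git add d.txt): modified={none} staged={d.txt}
After op 15 (modify d.txt): modified={d.txt} staged={d.txt}
After op 16 (git add d.txt): modified={none} staged={d.txt}
After op 17 (modify a.txt): modified={a.txt} staged={d.txt}
After op 18 (git add a.txt): modified={none} staged={a.txt, d.txt}
After op 19 (git reset a.txt): modified={a.txt} staged={d.txt}
After op 20 (git reset d.txt): modified={a.txt, d.txt} staged={none}
After op 21 (git add d.txt): modified={a.txt} staged={d.txt}
After op 22 (git add a.txt): modified={none} staged={a.txt, d.txt}
Final staged set: {a.txt, d.txt} -> count=2

Answer: 2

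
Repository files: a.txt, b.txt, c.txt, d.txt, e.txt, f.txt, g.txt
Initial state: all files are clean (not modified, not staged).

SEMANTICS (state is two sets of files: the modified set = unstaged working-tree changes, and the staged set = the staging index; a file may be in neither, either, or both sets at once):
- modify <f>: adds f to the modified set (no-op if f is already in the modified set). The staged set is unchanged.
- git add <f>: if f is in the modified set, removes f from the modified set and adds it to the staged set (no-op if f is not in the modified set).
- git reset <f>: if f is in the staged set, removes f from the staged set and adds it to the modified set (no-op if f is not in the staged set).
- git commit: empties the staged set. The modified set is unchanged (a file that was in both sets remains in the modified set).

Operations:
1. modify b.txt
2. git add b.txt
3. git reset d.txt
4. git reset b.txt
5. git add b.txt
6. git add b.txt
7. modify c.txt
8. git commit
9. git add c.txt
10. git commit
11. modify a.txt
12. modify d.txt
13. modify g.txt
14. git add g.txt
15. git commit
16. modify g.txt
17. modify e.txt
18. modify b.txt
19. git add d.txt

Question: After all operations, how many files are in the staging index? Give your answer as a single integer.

Answer: 1

Derivation:
After op 1 (modify b.txt): modified={b.txt} staged={none}
After op 2 (git add b.txt): modified={none} staged={b.txt}
After op 3 (git reset d.txt): modified={none} staged={b.txt}
After op 4 (git reset b.txt): modified={b.txt} staged={none}
After op 5 (git add b.txt): modified={none} staged={b.txt}
After op 6 (git add b.txt): modified={none} staged={b.txt}
After op 7 (modify c.txt): modified={c.txt} staged={b.txt}
After op 8 (git commit): modified={c.txt} staged={none}
After op 9 (git add c.txt): modified={none} staged={c.txt}
After op 10 (git commit): modified={none} staged={none}
After op 11 (modify a.txt): modified={a.txt} staged={none}
After op 12 (modify d.txt): modified={a.txt, d.txt} staged={none}
After op 13 (modify g.txt): modified={a.txt, d.txt, g.txt} staged={none}
After op 14 (git add g.txt): modified={a.txt, d.txt} staged={g.txt}
After op 15 (git commit): modified={a.txt, d.txt} staged={none}
After op 16 (modify g.txt): modified={a.txt, d.txt, g.txt} staged={none}
After op 17 (modify e.txt): modified={a.txt, d.txt, e.txt, g.txt} staged={none}
After op 18 (modify b.txt): modified={a.txt, b.txt, d.txt, e.txt, g.txt} staged={none}
After op 19 (git add d.txt): modified={a.txt, b.txt, e.txt, g.txt} staged={d.txt}
Final staged set: {d.txt} -> count=1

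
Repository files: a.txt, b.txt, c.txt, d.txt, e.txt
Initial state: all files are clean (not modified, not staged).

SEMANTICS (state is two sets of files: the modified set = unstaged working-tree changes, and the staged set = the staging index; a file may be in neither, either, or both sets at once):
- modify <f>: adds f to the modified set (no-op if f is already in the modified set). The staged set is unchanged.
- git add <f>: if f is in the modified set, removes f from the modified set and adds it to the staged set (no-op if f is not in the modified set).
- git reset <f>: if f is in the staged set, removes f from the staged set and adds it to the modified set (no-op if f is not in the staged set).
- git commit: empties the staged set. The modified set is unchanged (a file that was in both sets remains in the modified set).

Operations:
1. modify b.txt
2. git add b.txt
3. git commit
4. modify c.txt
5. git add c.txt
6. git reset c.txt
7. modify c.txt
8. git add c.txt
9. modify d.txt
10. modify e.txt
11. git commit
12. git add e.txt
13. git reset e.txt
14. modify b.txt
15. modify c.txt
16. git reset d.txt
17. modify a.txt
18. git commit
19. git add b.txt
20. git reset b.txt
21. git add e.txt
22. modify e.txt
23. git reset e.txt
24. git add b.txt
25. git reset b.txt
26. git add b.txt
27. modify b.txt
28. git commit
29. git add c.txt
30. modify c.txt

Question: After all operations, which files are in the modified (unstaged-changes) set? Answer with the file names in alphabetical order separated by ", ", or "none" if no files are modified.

After op 1 (modify b.txt): modified={b.txt} staged={none}
After op 2 (git add b.txt): modified={none} staged={b.txt}
After op 3 (git commit): modified={none} staged={none}
After op 4 (modify c.txt): modified={c.txt} staged={none}
After op 5 (git add c.txt): modified={none} staged={c.txt}
After op 6 (git reset c.txt): modified={c.txt} staged={none}
After op 7 (modify c.txt): modified={c.txt} staged={none}
After op 8 (git add c.txt): modified={none} staged={c.txt}
After op 9 (modify d.txt): modified={d.txt} staged={c.txt}
After op 10 (modify e.txt): modified={d.txt, e.txt} staged={c.txt}
After op 11 (git commit): modified={d.txt, e.txt} staged={none}
After op 12 (git add e.txt): modified={d.txt} staged={e.txt}
After op 13 (git reset e.txt): modified={d.txt, e.txt} staged={none}
After op 14 (modify b.txt): modified={b.txt, d.txt, e.txt} staged={none}
After op 15 (modify c.txt): modified={b.txt, c.txt, d.txt, e.txt} staged={none}
After op 16 (git reset d.txt): modified={b.txt, c.txt, d.txt, e.txt} staged={none}
After op 17 (modify a.txt): modified={a.txt, b.txt, c.txt, d.txt, e.txt} staged={none}
After op 18 (git commit): modified={a.txt, b.txt, c.txt, d.txt, e.txt} staged={none}
After op 19 (git add b.txt): modified={a.txt, c.txt, d.txt, e.txt} staged={b.txt}
After op 20 (git reset b.txt): modified={a.txt, b.txt, c.txt, d.txt, e.txt} staged={none}
After op 21 (git add e.txt): modified={a.txt, b.txt, c.txt, d.txt} staged={e.txt}
After op 22 (modify e.txt): modified={a.txt, b.txt, c.txt, d.txt, e.txt} staged={e.txt}
After op 23 (git reset e.txt): modified={a.txt, b.txt, c.txt, d.txt, e.txt} staged={none}
After op 24 (git add b.txt): modified={a.txt, c.txt, d.txt, e.txt} staged={b.txt}
After op 25 (git reset b.txt): modified={a.txt, b.txt, c.txt, d.txt, e.txt} staged={none}
After op 26 (git add b.txt): modified={a.txt, c.txt, d.txt, e.txt} staged={b.txt}
After op 27 (modify b.txt): modified={a.txt, b.txt, c.txt, d.txt, e.txt} staged={b.txt}
After op 28 (git commit): modified={a.txt, b.txt, c.txt, d.txt, e.txt} staged={none}
After op 29 (git add c.txt): modified={a.txt, b.txt, d.txt, e.txt} staged={c.txt}
After op 30 (modify c.txt): modified={a.txt, b.txt, c.txt, d.txt, e.txt} staged={c.txt}

Answer: a.txt, b.txt, c.txt, d.txt, e.txt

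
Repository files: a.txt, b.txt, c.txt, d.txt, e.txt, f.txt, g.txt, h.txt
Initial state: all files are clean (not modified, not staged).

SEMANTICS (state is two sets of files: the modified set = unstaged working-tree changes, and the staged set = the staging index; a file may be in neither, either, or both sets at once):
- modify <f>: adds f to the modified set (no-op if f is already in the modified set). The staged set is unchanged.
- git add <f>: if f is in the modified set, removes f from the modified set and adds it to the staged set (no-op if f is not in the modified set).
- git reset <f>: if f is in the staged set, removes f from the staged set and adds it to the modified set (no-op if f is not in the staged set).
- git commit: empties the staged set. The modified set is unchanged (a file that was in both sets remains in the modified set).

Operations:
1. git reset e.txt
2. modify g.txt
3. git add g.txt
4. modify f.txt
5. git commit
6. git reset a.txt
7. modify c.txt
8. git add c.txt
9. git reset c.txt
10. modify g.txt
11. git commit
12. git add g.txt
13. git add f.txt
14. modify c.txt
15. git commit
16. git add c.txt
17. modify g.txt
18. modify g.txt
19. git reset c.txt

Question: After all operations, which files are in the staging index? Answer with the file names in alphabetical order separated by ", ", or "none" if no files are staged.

Answer: none

Derivation:
After op 1 (git reset e.txt): modified={none} staged={none}
After op 2 (modify g.txt): modified={g.txt} staged={none}
After op 3 (git add g.txt): modified={none} staged={g.txt}
After op 4 (modify f.txt): modified={f.txt} staged={g.txt}
After op 5 (git commit): modified={f.txt} staged={none}
After op 6 (git reset a.txt): modified={f.txt} staged={none}
After op 7 (modify c.txt): modified={c.txt, f.txt} staged={none}
After op 8 (git add c.txt): modified={f.txt} staged={c.txt}
After op 9 (git reset c.txt): modified={c.txt, f.txt} staged={none}
After op 10 (modify g.txt): modified={c.txt, f.txt, g.txt} staged={none}
After op 11 (git commit): modified={c.txt, f.txt, g.txt} staged={none}
After op 12 (git add g.txt): modified={c.txt, f.txt} staged={g.txt}
After op 13 (git add f.txt): modified={c.txt} staged={f.txt, g.txt}
After op 14 (modify c.txt): modified={c.txt} staged={f.txt, g.txt}
After op 15 (git commit): modified={c.txt} staged={none}
After op 16 (git add c.txt): modified={none} staged={c.txt}
After op 17 (modify g.txt): modified={g.txt} staged={c.txt}
After op 18 (modify g.txt): modified={g.txt} staged={c.txt}
After op 19 (git reset c.txt): modified={c.txt, g.txt} staged={none}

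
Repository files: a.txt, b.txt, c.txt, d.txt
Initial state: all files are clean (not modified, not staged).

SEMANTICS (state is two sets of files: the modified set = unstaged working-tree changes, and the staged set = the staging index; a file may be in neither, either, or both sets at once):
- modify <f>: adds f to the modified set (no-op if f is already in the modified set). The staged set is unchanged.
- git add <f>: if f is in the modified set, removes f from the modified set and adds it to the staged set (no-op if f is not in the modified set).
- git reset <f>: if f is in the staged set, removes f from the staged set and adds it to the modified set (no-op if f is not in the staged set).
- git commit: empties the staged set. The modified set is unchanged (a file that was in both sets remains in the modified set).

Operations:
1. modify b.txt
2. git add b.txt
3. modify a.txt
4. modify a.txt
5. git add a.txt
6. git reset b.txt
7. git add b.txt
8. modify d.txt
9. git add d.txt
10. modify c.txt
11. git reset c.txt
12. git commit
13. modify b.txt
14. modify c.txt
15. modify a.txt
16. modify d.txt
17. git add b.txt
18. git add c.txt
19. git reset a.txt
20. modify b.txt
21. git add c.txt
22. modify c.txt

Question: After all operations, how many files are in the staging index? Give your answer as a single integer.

Answer: 2

Derivation:
After op 1 (modify b.txt): modified={b.txt} staged={none}
After op 2 (git add b.txt): modified={none} staged={b.txt}
After op 3 (modify a.txt): modified={a.txt} staged={b.txt}
After op 4 (modify a.txt): modified={a.txt} staged={b.txt}
After op 5 (git add a.txt): modified={none} staged={a.txt, b.txt}
After op 6 (git reset b.txt): modified={b.txt} staged={a.txt}
After op 7 (git add b.txt): modified={none} staged={a.txt, b.txt}
After op 8 (modify d.txt): modified={d.txt} staged={a.txt, b.txt}
After op 9 (git add d.txt): modified={none} staged={a.txt, b.txt, d.txt}
After op 10 (modify c.txt): modified={c.txt} staged={a.txt, b.txt, d.txt}
After op 11 (git reset c.txt): modified={c.txt} staged={a.txt, b.txt, d.txt}
After op 12 (git commit): modified={c.txt} staged={none}
After op 13 (modify b.txt): modified={b.txt, c.txt} staged={none}
After op 14 (modify c.txt): modified={b.txt, c.txt} staged={none}
After op 15 (modify a.txt): modified={a.txt, b.txt, c.txt} staged={none}
After op 16 (modify d.txt): modified={a.txt, b.txt, c.txt, d.txt} staged={none}
After op 17 (git add b.txt): modified={a.txt, c.txt, d.txt} staged={b.txt}
After op 18 (git add c.txt): modified={a.txt, d.txt} staged={b.txt, c.txt}
After op 19 (git reset a.txt): modified={a.txt, d.txt} staged={b.txt, c.txt}
After op 20 (modify b.txt): modified={a.txt, b.txt, d.txt} staged={b.txt, c.txt}
After op 21 (git add c.txt): modified={a.txt, b.txt, d.txt} staged={b.txt, c.txt}
After op 22 (modify c.txt): modified={a.txt, b.txt, c.txt, d.txt} staged={b.txt, c.txt}
Final staged set: {b.txt, c.txt} -> count=2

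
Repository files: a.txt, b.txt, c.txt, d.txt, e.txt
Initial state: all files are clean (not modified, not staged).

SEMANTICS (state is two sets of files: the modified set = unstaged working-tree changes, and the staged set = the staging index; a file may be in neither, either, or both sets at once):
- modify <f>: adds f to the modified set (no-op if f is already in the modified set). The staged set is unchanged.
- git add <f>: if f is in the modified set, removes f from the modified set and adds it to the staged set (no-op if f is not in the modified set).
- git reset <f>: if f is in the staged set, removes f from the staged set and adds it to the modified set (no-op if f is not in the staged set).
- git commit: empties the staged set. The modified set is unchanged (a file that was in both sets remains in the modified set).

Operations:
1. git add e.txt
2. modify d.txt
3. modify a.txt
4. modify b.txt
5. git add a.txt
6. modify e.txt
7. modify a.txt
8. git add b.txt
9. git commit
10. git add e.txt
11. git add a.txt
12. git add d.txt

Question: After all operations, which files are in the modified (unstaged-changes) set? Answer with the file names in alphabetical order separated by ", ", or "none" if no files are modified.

After op 1 (git add e.txt): modified={none} staged={none}
After op 2 (modify d.txt): modified={d.txt} staged={none}
After op 3 (modify a.txt): modified={a.txt, d.txt} staged={none}
After op 4 (modify b.txt): modified={a.txt, b.txt, d.txt} staged={none}
After op 5 (git add a.txt): modified={b.txt, d.txt} staged={a.txt}
After op 6 (modify e.txt): modified={b.txt, d.txt, e.txt} staged={a.txt}
After op 7 (modify a.txt): modified={a.txt, b.txt, d.txt, e.txt} staged={a.txt}
After op 8 (git add b.txt): modified={a.txt, d.txt, e.txt} staged={a.txt, b.txt}
After op 9 (git commit): modified={a.txt, d.txt, e.txt} staged={none}
After op 10 (git add e.txt): modified={a.txt, d.txt} staged={e.txt}
After op 11 (git add a.txt): modified={d.txt} staged={a.txt, e.txt}
After op 12 (git add d.txt): modified={none} staged={a.txt, d.txt, e.txt}

Answer: none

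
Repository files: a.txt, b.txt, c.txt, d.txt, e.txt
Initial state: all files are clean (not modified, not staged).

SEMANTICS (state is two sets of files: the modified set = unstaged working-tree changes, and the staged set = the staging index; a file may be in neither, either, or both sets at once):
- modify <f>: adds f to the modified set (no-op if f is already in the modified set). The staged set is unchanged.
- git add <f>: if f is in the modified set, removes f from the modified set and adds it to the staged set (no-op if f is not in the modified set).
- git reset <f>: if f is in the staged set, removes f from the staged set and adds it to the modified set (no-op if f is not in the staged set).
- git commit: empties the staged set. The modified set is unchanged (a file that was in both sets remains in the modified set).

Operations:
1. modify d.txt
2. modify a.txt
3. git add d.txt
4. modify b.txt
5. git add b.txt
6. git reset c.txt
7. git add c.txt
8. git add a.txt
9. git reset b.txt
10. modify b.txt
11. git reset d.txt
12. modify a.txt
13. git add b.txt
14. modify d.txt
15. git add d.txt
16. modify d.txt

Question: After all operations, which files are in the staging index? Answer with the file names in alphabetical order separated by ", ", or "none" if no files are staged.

Answer: a.txt, b.txt, d.txt

Derivation:
After op 1 (modify d.txt): modified={d.txt} staged={none}
After op 2 (modify a.txt): modified={a.txt, d.txt} staged={none}
After op 3 (git add d.txt): modified={a.txt} staged={d.txt}
After op 4 (modify b.txt): modified={a.txt, b.txt} staged={d.txt}
After op 5 (git add b.txt): modified={a.txt} staged={b.txt, d.txt}
After op 6 (git reset c.txt): modified={a.txt} staged={b.txt, d.txt}
After op 7 (git add c.txt): modified={a.txt} staged={b.txt, d.txt}
After op 8 (git add a.txt): modified={none} staged={a.txt, b.txt, d.txt}
After op 9 (git reset b.txt): modified={b.txt} staged={a.txt, d.txt}
After op 10 (modify b.txt): modified={b.txt} staged={a.txt, d.txt}
After op 11 (git reset d.txt): modified={b.txt, d.txt} staged={a.txt}
After op 12 (modify a.txt): modified={a.txt, b.txt, d.txt} staged={a.txt}
After op 13 (git add b.txt): modified={a.txt, d.txt} staged={a.txt, b.txt}
After op 14 (modify d.txt): modified={a.txt, d.txt} staged={a.txt, b.txt}
After op 15 (git add d.txt): modified={a.txt} staged={a.txt, b.txt, d.txt}
After op 16 (modify d.txt): modified={a.txt, d.txt} staged={a.txt, b.txt, d.txt}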